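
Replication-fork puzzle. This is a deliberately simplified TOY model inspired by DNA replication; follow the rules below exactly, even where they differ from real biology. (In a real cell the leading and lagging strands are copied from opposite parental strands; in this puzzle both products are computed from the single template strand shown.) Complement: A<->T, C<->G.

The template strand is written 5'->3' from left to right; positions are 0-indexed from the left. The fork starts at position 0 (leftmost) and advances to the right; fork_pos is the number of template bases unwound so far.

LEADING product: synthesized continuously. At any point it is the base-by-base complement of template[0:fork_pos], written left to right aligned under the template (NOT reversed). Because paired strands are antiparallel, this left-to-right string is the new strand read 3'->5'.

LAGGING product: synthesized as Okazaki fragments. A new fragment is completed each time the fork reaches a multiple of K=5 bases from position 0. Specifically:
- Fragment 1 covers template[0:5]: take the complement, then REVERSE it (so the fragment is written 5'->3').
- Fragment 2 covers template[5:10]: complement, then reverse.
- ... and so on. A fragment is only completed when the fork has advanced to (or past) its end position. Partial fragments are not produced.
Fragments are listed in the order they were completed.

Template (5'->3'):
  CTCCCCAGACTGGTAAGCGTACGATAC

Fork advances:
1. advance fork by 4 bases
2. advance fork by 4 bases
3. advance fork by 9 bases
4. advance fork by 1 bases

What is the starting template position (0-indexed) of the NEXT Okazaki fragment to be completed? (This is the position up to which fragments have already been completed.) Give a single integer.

Answer: 15

Derivation:
Step 1: advance 4 -> fork_pos = 0 + 4 = 4. Next multiple of 5 is 5 (not reached); still 0 fragment(s).
Step 2: advance 4 -> fork_pos = 4 + 4 = 8. Reached multiple(s) of 5: 5 -> fragment 1 completed (1 total).
Step 3: advance 9 -> fork_pos = 8 + 9 = 17. Reached multiple(s) of 5: 10, 15 -> fragments 2-3 completed (3 total).
Step 4: advance 1 -> fork_pos = 17 + 1 = 18. Next multiple of 5 is 20 (not reached); still 3 fragment(s).
3 fragment(s) completed, covering template[0:15] (3 x 5 = 15). The next fragment, fragment 4, covers template[15:20], so it starts at position 15.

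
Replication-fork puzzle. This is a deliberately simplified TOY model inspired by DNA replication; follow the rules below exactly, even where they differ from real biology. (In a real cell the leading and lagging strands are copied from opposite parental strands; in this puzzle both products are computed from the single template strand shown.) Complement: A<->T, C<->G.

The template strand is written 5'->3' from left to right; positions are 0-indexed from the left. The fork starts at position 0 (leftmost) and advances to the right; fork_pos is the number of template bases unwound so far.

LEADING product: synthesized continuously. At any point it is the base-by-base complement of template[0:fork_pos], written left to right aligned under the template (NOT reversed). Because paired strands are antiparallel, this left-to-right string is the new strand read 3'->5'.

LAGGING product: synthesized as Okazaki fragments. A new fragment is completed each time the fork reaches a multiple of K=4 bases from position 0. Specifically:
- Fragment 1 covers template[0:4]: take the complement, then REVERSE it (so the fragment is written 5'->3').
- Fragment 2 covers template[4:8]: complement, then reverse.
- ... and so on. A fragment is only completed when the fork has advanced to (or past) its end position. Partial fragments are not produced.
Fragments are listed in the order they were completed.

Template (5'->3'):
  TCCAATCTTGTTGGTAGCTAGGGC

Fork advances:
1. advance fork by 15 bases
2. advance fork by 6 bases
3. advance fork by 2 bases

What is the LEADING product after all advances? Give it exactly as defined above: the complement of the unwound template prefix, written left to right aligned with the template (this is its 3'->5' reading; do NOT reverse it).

Answer: AGGTTAGAACAACCATCGATCCC

Derivation:
Step 1: advance 15 -> fork_pos = 0 + 15 = 15.
Step 2: advance 6 -> fork_pos = 15 + 6 = 21.
Step 3: advance 2 -> fork_pos = 21 + 2 = 23.
Unwound prefix: template[0:23] = TCCAATCTTGTTGGTAGCTAGGG
Complement it base by base (A<->T, C<->G), keeping left-to-right order:
  [0:5] TCCAA -> AGGTT
  [5:10] TCTTG -> AGAAC
  [10:15] TTGGT -> AACCA
  [15:20] AGCTA -> TCGAT
  [20:23] GGG -> CCC
Concatenate: AGGTTAGAACAACCATCGATCCC (length 23; written aligned with the template, i.e. 3'->5').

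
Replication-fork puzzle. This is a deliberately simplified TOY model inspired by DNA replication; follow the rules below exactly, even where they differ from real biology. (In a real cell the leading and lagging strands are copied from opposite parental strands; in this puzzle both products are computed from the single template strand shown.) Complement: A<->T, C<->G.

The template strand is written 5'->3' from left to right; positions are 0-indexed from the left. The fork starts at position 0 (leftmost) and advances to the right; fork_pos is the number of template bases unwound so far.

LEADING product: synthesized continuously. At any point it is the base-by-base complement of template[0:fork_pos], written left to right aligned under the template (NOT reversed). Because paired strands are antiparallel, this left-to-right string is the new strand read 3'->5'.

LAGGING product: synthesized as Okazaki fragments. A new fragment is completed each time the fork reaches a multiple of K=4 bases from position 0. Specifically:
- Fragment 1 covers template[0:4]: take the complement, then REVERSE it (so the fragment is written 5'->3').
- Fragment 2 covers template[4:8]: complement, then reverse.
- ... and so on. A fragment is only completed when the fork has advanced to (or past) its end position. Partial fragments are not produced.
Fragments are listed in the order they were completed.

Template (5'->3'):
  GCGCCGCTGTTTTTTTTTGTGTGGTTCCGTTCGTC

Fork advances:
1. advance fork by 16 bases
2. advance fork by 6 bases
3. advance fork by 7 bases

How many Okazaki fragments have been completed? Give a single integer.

Step 1: advance 16 -> fork_pos = 0 + 16 = 16. Reached multiple(s) of 4: 4, 8, 12, 16 -> fragments 1-4 completed (4 total).
Step 2: advance 6 -> fork_pos = 16 + 6 = 22. Reached multiple(s) of 4: 20 -> fragment 5 completed (5 total).
Step 3: advance 7 -> fork_pos = 22 + 7 = 29. Reached multiple(s) of 4: 24, 28 -> fragments 6-7 completed (7 total).
Check: final fork_pos = 29; the multiples of 4 that are <= 29 are 4..28 -> 29 // 4 = 7 completed fragment(s).

Answer: 7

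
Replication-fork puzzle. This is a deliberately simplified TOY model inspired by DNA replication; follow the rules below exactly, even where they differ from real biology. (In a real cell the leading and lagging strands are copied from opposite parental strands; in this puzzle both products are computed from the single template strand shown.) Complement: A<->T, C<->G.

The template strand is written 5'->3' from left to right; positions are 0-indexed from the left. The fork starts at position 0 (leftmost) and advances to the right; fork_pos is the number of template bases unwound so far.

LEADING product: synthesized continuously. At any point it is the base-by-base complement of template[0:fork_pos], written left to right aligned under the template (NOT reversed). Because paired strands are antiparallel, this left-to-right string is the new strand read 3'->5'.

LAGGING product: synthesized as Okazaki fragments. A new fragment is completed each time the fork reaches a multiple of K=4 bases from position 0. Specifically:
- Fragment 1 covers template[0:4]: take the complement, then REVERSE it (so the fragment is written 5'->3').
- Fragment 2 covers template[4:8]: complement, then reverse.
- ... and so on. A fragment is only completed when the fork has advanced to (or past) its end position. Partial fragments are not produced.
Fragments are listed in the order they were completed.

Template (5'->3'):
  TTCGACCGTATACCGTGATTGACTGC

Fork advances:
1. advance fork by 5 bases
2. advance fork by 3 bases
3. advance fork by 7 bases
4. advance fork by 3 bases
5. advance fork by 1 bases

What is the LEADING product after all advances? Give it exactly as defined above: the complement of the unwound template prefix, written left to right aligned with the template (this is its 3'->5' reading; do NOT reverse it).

Answer: AAGCTGGCATATGGCACTA

Derivation:
Step 1: advance 5 -> fork_pos = 0 + 5 = 5.
Step 2: advance 3 -> fork_pos = 5 + 3 = 8.
Step 3: advance 7 -> fork_pos = 8 + 7 = 15.
Step 4: advance 3 -> fork_pos = 15 + 3 = 18.
Step 5: advance 1 -> fork_pos = 18 + 1 = 19.
Unwound prefix: template[0:19] = TTCGACCGTATACCGTGAT
Complement it base by base (A<->T, C<->G), keeping left-to-right order:
  [0:5] TTCGA -> AAGCT
  [5:10] CCGTA -> GGCAT
  [10:15] TACCG -> ATGGC
  [15:19] TGAT -> ACTA
Concatenate: AAGCTGGCATATGGCACTA (length 19; written aligned with the template, i.e. 3'->5').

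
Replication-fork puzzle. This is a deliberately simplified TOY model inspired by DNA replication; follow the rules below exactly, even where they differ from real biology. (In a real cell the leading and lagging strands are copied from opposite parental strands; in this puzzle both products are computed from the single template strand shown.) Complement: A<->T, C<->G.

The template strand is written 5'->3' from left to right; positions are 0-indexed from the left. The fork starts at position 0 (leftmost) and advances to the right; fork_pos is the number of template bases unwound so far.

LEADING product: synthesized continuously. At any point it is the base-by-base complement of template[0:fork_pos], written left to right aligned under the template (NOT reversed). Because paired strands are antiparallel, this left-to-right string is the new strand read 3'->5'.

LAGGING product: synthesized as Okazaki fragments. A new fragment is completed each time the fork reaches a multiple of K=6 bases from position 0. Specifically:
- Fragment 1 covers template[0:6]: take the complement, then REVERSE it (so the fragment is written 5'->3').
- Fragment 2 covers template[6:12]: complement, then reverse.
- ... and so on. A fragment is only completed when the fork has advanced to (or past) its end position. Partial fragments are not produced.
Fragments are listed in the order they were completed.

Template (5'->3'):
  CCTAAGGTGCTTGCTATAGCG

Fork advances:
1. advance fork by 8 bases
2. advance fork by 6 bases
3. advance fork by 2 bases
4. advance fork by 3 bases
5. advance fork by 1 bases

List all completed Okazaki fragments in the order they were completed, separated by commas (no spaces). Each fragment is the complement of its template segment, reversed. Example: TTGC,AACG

Step 1: advance 8 -> fork_pos = 0 + 8 = 8. Reached multiple(s) of 6: 6 -> fragment 1 completed (1 total).
Step 2: advance 6 -> fork_pos = 8 + 6 = 14. Reached multiple(s) of 6: 12 -> fragment 2 completed (2 total).
Step 3: advance 2 -> fork_pos = 14 + 2 = 16. Next multiple of 6 is 18 (not reached); still 2 fragment(s).
Step 4: advance 3 -> fork_pos = 16 + 3 = 19. Reached multiple(s) of 6: 18 -> fragment 3 completed (3 total).
Step 5: advance 1 -> fork_pos = 19 + 1 = 20. Next multiple of 6 is 24 (not reached); still 3 fragment(s).
Final fork_pos = 20, so 3 fragment(s) are complete. Build each: template segment -> complement -> reverse.
Fragment 1: template[0:6] = CCTAAG -> complement GGATTC -> reversed CTTAGG
Fragment 2: template[6:12] = GTGCTT -> complement CACGAA -> reversed AAGCAC
Fragment 3: template[12:18] = GCTATA -> complement CGATAT -> reversed TATAGC

Answer: CTTAGG,AAGCAC,TATAGC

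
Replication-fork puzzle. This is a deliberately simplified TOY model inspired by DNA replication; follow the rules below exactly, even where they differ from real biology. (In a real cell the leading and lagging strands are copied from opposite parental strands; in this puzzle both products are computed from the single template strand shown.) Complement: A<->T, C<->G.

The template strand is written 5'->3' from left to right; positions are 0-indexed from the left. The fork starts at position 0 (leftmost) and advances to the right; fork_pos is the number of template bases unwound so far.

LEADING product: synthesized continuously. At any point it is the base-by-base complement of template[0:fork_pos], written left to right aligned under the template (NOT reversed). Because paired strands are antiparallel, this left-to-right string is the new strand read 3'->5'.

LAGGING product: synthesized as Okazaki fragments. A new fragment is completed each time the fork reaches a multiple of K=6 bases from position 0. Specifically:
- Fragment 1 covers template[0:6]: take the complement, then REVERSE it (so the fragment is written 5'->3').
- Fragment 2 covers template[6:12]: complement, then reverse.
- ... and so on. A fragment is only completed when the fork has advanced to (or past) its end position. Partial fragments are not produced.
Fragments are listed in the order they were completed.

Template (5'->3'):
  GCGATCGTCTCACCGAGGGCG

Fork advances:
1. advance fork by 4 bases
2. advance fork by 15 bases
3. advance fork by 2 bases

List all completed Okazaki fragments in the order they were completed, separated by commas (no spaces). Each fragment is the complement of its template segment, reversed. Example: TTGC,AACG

Step 1: advance 4 -> fork_pos = 0 + 4 = 4. Next multiple of 6 is 6 (not reached); still 0 fragment(s).
Step 2: advance 15 -> fork_pos = 4 + 15 = 19. Reached multiple(s) of 6: 6, 12, 18 -> fragments 1-3 completed (3 total).
Step 3: advance 2 -> fork_pos = 19 + 2 = 21. Next multiple of 6 is 24 (not reached); still 3 fragment(s).
Final fork_pos = 21, so 3 fragment(s) are complete. Build each: template segment -> complement -> reverse.
Fragment 1: template[0:6] = GCGATC -> complement CGCTAG -> reversed GATCGC
Fragment 2: template[6:12] = GTCTCA -> complement CAGAGT -> reversed TGAGAC
Fragment 3: template[12:18] = CCGAGG -> complement GGCTCC -> reversed CCTCGG

Answer: GATCGC,TGAGAC,CCTCGG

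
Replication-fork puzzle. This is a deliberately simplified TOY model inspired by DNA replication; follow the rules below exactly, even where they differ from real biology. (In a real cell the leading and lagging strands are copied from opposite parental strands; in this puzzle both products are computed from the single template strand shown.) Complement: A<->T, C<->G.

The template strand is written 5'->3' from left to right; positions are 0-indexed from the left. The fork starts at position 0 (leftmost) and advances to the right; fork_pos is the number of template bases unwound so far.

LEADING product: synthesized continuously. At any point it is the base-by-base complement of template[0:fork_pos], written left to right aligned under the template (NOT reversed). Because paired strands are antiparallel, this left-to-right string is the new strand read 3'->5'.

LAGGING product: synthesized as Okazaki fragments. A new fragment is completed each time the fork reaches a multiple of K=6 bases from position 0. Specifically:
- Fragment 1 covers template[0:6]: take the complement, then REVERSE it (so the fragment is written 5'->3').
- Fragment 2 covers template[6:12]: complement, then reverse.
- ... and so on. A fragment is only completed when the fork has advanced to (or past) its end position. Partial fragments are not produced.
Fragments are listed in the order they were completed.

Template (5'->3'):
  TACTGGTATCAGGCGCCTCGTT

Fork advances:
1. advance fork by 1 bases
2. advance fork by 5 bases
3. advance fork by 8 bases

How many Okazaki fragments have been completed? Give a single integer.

Step 1: advance 1 -> fork_pos = 0 + 1 = 1. Next multiple of 6 is 6 (not reached); still 0 fragment(s).
Step 2: advance 5 -> fork_pos = 1 + 5 = 6. Reached multiple(s) of 6: 6 -> fragment 1 completed (1 total).
Step 3: advance 8 -> fork_pos = 6 + 8 = 14. Reached multiple(s) of 6: 12 -> fragment 2 completed (2 total).
Check: final fork_pos = 14; the multiples of 6 that are <= 14 are 6..12 -> 14 // 6 = 2 completed fragment(s).

Answer: 2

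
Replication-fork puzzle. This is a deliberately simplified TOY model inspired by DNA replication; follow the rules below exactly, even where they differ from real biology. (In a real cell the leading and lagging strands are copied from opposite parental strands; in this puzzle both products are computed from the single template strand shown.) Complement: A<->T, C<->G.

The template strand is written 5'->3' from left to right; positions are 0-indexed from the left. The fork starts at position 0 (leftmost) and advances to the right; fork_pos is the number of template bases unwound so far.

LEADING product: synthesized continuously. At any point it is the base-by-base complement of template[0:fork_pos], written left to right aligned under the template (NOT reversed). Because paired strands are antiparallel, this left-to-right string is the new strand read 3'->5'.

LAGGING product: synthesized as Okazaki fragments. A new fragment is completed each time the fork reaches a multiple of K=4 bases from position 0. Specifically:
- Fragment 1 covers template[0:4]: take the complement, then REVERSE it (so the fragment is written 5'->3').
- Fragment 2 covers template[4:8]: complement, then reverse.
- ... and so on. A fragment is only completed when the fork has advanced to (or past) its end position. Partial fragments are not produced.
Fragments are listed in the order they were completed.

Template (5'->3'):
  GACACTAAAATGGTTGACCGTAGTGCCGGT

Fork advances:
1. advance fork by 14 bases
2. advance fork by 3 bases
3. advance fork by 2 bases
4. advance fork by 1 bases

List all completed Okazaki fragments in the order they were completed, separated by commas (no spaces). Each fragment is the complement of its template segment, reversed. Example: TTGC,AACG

Answer: TGTC,TTAG,CATT,CAAC,CGGT

Derivation:
Step 1: advance 14 -> fork_pos = 0 + 14 = 14. Reached multiple(s) of 4: 4, 8, 12 -> fragments 1-3 completed (3 total).
Step 2: advance 3 -> fork_pos = 14 + 3 = 17. Reached multiple(s) of 4: 16 -> fragment 4 completed (4 total).
Step 3: advance 2 -> fork_pos = 17 + 2 = 19. Next multiple of 4 is 20 (not reached); still 4 fragment(s).
Step 4: advance 1 -> fork_pos = 19 + 1 = 20. Reached multiple(s) of 4: 20 -> fragment 5 completed (5 total).
Final fork_pos = 20, so 5 fragment(s) are complete. Build each: template segment -> complement -> reverse.
Fragment 1: template[0:4] = GACA -> complement CTGT -> reversed TGTC
Fragment 2: template[4:8] = CTAA -> complement GATT -> reversed TTAG
Fragment 3: template[8:12] = AATG -> complement TTAC -> reversed CATT
Fragment 4: template[12:16] = GTTG -> complement CAAC -> reversed CAAC
Fragment 5: template[16:20] = ACCG -> complement TGGC -> reversed CGGT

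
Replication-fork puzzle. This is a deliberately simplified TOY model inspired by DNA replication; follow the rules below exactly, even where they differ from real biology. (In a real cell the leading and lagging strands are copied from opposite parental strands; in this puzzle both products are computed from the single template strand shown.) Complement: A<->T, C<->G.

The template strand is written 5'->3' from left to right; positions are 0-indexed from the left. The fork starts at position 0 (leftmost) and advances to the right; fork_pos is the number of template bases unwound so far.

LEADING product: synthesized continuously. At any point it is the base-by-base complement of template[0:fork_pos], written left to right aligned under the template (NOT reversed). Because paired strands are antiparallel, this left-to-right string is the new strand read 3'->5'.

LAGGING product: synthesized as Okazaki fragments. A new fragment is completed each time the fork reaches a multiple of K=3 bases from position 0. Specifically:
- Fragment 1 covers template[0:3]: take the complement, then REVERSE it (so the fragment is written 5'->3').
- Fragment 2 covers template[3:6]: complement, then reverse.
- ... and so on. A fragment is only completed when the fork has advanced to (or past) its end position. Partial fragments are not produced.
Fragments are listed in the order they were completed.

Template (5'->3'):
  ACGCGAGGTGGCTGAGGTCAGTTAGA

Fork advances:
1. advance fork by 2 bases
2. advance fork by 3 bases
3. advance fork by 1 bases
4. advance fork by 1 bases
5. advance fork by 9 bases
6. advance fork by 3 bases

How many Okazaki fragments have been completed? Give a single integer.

Answer: 6

Derivation:
Step 1: advance 2 -> fork_pos = 0 + 2 = 2. Next multiple of 3 is 3 (not reached); still 0 fragment(s).
Step 2: advance 3 -> fork_pos = 2 + 3 = 5. Reached multiple(s) of 3: 3 -> fragment 1 completed (1 total).
Step 3: advance 1 -> fork_pos = 5 + 1 = 6. Reached multiple(s) of 3: 6 -> fragment 2 completed (2 total).
Step 4: advance 1 -> fork_pos = 6 + 1 = 7. Next multiple of 3 is 9 (not reached); still 2 fragment(s).
Step 5: advance 9 -> fork_pos = 7 + 9 = 16. Reached multiple(s) of 3: 9, 12, 15 -> fragments 3-5 completed (5 total).
Step 6: advance 3 -> fork_pos = 16 + 3 = 19. Reached multiple(s) of 3: 18 -> fragment 6 completed (6 total).
Check: final fork_pos = 19; the multiples of 3 that are <= 19 are 3..18 -> 19 // 3 = 6 completed fragment(s).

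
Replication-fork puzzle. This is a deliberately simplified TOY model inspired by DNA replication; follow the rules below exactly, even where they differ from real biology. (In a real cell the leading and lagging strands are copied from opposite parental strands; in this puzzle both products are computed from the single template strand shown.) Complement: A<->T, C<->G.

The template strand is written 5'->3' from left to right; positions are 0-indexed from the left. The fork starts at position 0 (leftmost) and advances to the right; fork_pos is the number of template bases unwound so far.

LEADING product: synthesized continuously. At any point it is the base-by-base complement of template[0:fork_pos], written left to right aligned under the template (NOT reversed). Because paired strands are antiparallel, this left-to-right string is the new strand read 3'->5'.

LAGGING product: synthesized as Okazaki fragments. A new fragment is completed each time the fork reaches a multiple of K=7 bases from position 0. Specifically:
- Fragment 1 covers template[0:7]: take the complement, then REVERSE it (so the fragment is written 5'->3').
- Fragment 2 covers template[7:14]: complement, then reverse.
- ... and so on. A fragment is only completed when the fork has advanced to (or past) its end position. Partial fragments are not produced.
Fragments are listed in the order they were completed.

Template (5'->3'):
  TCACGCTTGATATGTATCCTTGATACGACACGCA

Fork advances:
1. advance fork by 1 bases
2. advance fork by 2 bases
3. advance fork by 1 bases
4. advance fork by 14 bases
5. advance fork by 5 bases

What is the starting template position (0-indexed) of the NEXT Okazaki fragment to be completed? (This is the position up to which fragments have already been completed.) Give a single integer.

Step 1: advance 1 -> fork_pos = 0 + 1 = 1. Next multiple of 7 is 7 (not reached); still 0 fragment(s).
Step 2: advance 2 -> fork_pos = 1 + 2 = 3. Next multiple of 7 is 7 (not reached); still 0 fragment(s).
Step 3: advance 1 -> fork_pos = 3 + 1 = 4. Next multiple of 7 is 7 (not reached); still 0 fragment(s).
Step 4: advance 14 -> fork_pos = 4 + 14 = 18. Reached multiple(s) of 7: 7, 14 -> fragments 1-2 completed (2 total).
Step 5: advance 5 -> fork_pos = 18 + 5 = 23. Reached multiple(s) of 7: 21 -> fragment 3 completed (3 total).
3 fragment(s) completed, covering template[0:21] (3 x 7 = 21). The next fragment, fragment 4, covers template[21:28], so it starts at position 21.

Answer: 21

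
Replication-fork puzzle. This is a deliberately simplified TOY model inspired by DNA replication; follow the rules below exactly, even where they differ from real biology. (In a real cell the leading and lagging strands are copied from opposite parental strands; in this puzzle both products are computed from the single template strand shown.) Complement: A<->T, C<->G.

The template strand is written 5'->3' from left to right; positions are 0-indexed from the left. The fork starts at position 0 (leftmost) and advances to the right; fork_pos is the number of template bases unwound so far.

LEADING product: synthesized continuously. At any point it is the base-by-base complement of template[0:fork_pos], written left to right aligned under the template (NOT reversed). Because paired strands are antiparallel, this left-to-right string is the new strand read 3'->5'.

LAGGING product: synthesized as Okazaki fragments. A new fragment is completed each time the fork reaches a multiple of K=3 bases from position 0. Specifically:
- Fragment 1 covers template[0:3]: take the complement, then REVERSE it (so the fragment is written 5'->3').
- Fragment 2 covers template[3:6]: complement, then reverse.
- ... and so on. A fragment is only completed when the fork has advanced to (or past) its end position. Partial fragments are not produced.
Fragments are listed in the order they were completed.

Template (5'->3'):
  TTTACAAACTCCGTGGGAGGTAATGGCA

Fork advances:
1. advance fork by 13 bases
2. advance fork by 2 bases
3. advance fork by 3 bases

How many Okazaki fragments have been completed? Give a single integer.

Step 1: advance 13 -> fork_pos = 0 + 13 = 13. Reached multiple(s) of 3: 3, 6, 9, 12 -> fragments 1-4 completed (4 total).
Step 2: advance 2 -> fork_pos = 13 + 2 = 15. Reached multiple(s) of 3: 15 -> fragment 5 completed (5 total).
Step 3: advance 3 -> fork_pos = 15 + 3 = 18. Reached multiple(s) of 3: 18 -> fragment 6 completed (6 total).
Check: final fork_pos = 18; the multiples of 3 that are <= 18 are 3..18 -> 18 // 3 = 6 completed fragment(s).

Answer: 6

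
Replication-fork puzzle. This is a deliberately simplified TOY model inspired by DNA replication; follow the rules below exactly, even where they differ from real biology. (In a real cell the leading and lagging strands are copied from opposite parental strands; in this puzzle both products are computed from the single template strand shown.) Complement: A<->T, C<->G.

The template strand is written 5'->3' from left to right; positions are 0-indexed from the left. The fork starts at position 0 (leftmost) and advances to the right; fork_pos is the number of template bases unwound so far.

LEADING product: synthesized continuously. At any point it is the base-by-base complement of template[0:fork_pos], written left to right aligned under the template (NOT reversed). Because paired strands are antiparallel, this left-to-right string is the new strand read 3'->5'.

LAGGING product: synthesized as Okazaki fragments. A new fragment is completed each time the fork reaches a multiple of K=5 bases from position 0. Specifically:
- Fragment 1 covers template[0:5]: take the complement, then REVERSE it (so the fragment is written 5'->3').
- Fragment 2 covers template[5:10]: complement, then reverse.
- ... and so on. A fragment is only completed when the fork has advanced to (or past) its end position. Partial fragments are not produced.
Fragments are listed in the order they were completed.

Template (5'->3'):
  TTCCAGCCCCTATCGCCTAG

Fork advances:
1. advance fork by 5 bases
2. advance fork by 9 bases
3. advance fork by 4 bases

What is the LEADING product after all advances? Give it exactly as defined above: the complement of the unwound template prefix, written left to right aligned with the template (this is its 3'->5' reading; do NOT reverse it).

Step 1: advance 5 -> fork_pos = 0 + 5 = 5.
Step 2: advance 9 -> fork_pos = 5 + 9 = 14.
Step 3: advance 4 -> fork_pos = 14 + 4 = 18.
Unwound prefix: template[0:18] = TTCCAGCCCCTATCGCCT
Complement it base by base (A<->T, C<->G), keeping left-to-right order:
  [0:5] TTCCA -> AAGGT
  [5:10] GCCCC -> CGGGG
  [10:15] TATCG -> ATAGC
  [15:18] CCT -> GGA
Concatenate: AAGGTCGGGGATAGCGGA (length 18; written aligned with the template, i.e. 3'->5').

Answer: AAGGTCGGGGATAGCGGA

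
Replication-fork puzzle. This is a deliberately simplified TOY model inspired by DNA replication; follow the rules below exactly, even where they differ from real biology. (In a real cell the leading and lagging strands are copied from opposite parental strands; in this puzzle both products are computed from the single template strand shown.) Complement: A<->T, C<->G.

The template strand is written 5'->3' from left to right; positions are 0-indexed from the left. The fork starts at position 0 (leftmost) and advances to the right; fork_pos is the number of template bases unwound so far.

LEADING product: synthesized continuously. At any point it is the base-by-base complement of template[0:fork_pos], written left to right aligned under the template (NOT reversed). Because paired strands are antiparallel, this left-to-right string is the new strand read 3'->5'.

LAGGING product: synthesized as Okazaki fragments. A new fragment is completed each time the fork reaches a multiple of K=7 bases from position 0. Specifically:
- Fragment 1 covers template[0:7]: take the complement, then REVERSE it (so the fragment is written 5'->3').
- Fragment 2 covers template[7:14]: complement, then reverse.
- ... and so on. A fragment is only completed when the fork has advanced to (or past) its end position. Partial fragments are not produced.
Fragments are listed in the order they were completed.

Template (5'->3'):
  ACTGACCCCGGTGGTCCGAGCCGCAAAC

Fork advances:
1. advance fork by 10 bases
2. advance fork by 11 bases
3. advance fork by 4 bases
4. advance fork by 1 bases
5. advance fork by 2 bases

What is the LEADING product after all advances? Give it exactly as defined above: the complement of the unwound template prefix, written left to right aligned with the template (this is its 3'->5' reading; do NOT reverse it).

Answer: TGACTGGGGCCACCAGGCTCGGCGTTTG

Derivation:
Step 1: advance 10 -> fork_pos = 0 + 10 = 10.
Step 2: advance 11 -> fork_pos = 10 + 11 = 21.
Step 3: advance 4 -> fork_pos = 21 + 4 = 25.
Step 4: advance 1 -> fork_pos = 25 + 1 = 26.
Step 5: advance 2 -> fork_pos = 26 + 2 = 28.
Unwound prefix: template[0:28] = ACTGACCCCGGTGGTCCGAGCCGCAAAC
Complement it base by base (A<->T, C<->G), keeping left-to-right order:
  [0:5] ACTGA -> TGACT
  [5:10] CCCCG -> GGGGC
  [10:15] GTGGT -> CACCA
  [15:20] CCGAG -> GGCTC
  [20:25] CCGCA -> GGCGT
  [25:28] AAC -> TTG
Concatenate: TGACTGGGGCCACCAGGCTCGGCGTTTG (length 28; written aligned with the template, i.e. 3'->5').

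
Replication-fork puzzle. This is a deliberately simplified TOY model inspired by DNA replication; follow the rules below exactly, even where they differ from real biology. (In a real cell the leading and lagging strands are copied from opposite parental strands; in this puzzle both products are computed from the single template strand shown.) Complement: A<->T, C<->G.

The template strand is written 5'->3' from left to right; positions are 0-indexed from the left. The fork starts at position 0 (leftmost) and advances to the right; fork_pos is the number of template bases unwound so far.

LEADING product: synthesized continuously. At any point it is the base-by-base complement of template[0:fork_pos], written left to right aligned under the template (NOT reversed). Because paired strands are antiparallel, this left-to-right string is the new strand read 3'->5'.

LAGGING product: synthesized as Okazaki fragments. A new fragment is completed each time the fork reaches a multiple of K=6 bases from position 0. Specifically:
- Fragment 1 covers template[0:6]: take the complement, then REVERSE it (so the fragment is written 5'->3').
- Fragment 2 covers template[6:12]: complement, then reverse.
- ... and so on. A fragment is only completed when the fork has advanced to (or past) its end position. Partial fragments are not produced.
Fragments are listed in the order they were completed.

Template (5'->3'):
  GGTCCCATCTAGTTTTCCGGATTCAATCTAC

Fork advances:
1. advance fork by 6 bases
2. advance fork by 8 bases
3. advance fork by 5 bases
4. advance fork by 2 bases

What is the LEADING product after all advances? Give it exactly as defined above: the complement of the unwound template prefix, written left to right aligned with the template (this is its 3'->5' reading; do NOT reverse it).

Answer: CCAGGGTAGATCAAAAGGCCT

Derivation:
Step 1: advance 6 -> fork_pos = 0 + 6 = 6.
Step 2: advance 8 -> fork_pos = 6 + 8 = 14.
Step 3: advance 5 -> fork_pos = 14 + 5 = 19.
Step 4: advance 2 -> fork_pos = 19 + 2 = 21.
Unwound prefix: template[0:21] = GGTCCCATCTAGTTTTCCGGA
Complement it base by base (A<->T, C<->G), keeping left-to-right order:
  [0:5] GGTCC -> CCAGG
  [5:10] CATCT -> GTAGA
  [10:15] AGTTT -> TCAAA
  [15:20] TCCGG -> AGGCC
  [20:21] A -> T
Concatenate: CCAGGGTAGATCAAAAGGCCT (length 21; written aligned with the template, i.e. 3'->5').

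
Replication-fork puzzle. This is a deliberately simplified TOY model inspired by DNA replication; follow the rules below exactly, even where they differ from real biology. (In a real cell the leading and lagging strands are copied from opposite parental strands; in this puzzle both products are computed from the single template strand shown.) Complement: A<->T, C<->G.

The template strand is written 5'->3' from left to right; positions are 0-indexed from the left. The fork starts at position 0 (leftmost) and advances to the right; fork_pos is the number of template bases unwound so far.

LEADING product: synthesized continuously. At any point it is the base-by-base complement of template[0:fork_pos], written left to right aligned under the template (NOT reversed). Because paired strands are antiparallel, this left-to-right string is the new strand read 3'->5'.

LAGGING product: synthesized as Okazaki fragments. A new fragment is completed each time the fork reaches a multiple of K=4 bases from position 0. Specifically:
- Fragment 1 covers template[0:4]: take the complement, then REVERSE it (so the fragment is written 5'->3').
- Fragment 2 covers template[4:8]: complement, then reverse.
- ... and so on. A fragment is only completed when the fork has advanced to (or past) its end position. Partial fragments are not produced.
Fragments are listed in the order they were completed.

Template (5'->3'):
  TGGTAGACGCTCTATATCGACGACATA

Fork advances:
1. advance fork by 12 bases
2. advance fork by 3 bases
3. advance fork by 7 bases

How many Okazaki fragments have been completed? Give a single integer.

Answer: 5

Derivation:
Step 1: advance 12 -> fork_pos = 0 + 12 = 12. Reached multiple(s) of 4: 4, 8, 12 -> fragments 1-3 completed (3 total).
Step 2: advance 3 -> fork_pos = 12 + 3 = 15. Next multiple of 4 is 16 (not reached); still 3 fragment(s).
Step 3: advance 7 -> fork_pos = 15 + 7 = 22. Reached multiple(s) of 4: 16, 20 -> fragments 4-5 completed (5 total).
Check: final fork_pos = 22; the multiples of 4 that are <= 22 are 4..20 -> 22 // 4 = 5 completed fragment(s).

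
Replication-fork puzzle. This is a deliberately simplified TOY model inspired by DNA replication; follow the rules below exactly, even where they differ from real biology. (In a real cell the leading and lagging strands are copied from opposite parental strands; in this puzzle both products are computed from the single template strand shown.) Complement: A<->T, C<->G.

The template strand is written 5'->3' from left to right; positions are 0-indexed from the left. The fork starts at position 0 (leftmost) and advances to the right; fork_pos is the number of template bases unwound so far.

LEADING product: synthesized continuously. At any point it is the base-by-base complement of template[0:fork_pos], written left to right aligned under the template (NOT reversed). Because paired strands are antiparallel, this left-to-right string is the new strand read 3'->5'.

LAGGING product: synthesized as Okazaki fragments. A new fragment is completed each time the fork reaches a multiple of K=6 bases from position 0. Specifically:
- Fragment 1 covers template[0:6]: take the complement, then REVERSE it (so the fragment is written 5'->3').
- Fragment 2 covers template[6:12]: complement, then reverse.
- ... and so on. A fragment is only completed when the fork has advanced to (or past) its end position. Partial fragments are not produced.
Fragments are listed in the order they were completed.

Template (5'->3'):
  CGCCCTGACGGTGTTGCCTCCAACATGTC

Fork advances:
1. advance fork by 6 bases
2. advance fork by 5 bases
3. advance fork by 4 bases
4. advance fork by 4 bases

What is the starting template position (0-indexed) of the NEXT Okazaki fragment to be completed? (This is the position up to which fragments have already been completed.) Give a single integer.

Step 1: advance 6 -> fork_pos = 0 + 6 = 6. Reached multiple(s) of 6: 6 -> fragment 1 completed (1 total).
Step 2: advance 5 -> fork_pos = 6 + 5 = 11. Next multiple of 6 is 12 (not reached); still 1 fragment(s).
Step 3: advance 4 -> fork_pos = 11 + 4 = 15. Reached multiple(s) of 6: 12 -> fragment 2 completed (2 total).
Step 4: advance 4 -> fork_pos = 15 + 4 = 19. Reached multiple(s) of 6: 18 -> fragment 3 completed (3 total).
3 fragment(s) completed, covering template[0:18] (3 x 6 = 18). The next fragment, fragment 4, covers template[18:24], so it starts at position 18.

Answer: 18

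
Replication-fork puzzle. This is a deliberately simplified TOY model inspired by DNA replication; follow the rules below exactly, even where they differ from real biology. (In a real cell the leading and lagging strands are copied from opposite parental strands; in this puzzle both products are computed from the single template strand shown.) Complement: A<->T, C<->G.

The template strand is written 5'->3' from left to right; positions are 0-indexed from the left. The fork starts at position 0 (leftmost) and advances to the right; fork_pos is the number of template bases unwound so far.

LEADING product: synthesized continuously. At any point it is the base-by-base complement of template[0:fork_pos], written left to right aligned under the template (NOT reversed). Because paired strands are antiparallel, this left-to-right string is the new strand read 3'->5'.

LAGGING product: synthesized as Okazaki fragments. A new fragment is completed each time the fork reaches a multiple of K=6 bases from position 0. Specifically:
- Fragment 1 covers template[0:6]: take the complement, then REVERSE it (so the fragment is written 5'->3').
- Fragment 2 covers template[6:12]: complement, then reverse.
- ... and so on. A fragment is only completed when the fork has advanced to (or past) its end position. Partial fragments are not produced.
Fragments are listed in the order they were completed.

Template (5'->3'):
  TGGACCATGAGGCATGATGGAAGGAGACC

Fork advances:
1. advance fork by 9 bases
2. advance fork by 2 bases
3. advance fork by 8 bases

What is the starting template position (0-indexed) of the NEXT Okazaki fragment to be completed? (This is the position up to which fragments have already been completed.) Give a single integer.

Step 1: advance 9 -> fork_pos = 0 + 9 = 9. Reached multiple(s) of 6: 6 -> fragment 1 completed (1 total).
Step 2: advance 2 -> fork_pos = 9 + 2 = 11. Next multiple of 6 is 12 (not reached); still 1 fragment(s).
Step 3: advance 8 -> fork_pos = 11 + 8 = 19. Reached multiple(s) of 6: 12, 18 -> fragments 2-3 completed (3 total).
3 fragment(s) completed, covering template[0:18] (3 x 6 = 18). The next fragment, fragment 4, covers template[18:24], so it starts at position 18.

Answer: 18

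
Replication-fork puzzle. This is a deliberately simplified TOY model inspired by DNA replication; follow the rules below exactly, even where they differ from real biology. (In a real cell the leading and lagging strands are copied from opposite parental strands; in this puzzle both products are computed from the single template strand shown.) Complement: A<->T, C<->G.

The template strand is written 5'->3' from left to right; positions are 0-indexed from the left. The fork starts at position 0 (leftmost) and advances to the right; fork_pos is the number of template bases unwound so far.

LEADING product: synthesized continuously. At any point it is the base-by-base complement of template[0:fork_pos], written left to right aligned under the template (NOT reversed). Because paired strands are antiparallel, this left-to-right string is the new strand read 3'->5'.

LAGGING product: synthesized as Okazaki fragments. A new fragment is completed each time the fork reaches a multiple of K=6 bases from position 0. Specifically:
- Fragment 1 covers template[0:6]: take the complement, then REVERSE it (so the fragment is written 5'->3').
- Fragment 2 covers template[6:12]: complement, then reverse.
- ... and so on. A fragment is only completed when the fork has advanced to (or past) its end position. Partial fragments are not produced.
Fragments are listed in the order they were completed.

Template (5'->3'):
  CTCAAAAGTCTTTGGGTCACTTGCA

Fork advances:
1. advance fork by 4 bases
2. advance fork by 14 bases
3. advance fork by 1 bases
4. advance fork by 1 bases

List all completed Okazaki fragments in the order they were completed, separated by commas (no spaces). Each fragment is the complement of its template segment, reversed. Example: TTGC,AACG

Answer: TTTGAG,AAGACT,GACCCA

Derivation:
Step 1: advance 4 -> fork_pos = 0 + 4 = 4. Next multiple of 6 is 6 (not reached); still 0 fragment(s).
Step 2: advance 14 -> fork_pos = 4 + 14 = 18. Reached multiple(s) of 6: 6, 12, 18 -> fragments 1-3 completed (3 total).
Step 3: advance 1 -> fork_pos = 18 + 1 = 19. Next multiple of 6 is 24 (not reached); still 3 fragment(s).
Step 4: advance 1 -> fork_pos = 19 + 1 = 20. Next multiple of 6 is 24 (not reached); still 3 fragment(s).
Final fork_pos = 20, so 3 fragment(s) are complete. Build each: template segment -> complement -> reverse.
Fragment 1: template[0:6] = CTCAAA -> complement GAGTTT -> reversed TTTGAG
Fragment 2: template[6:12] = AGTCTT -> complement TCAGAA -> reversed AAGACT
Fragment 3: template[12:18] = TGGGTC -> complement ACCCAG -> reversed GACCCA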